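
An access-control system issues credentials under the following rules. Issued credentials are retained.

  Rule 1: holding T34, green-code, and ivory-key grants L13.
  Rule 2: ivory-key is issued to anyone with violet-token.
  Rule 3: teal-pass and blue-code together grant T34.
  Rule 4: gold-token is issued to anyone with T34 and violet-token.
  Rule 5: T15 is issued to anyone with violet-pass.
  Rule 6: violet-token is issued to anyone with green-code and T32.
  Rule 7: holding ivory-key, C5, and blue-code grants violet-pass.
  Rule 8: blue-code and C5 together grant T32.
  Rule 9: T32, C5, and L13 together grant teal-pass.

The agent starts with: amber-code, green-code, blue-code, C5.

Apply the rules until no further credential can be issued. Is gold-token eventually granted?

gold-token would need T34 and violet-token (Rule 4), but T34 is never granted.

No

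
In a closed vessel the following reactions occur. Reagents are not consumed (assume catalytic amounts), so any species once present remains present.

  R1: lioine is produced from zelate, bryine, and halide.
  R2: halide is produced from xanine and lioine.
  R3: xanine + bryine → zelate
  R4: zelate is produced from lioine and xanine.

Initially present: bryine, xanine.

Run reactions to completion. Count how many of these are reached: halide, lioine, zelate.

xanine and bryine present → zelate forms (R3).
halide would need xanine and lioine (R2), but lioine never forms.
lioine would need zelate, bryine, and halide (R1), but halide never forms.
zelate: reached.
Reached: zelate — 1 of the 3.

1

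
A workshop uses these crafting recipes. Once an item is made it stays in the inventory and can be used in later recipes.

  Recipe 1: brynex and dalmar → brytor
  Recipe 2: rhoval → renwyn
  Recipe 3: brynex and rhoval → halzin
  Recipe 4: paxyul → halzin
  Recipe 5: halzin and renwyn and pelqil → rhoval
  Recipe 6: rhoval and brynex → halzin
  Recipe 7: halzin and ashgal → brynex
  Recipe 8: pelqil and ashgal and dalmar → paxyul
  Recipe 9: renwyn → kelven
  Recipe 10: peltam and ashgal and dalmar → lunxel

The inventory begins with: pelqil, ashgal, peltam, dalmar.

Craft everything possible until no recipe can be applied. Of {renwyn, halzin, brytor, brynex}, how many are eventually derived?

Using Recipe 8, pelqil, ashgal, and dalmar make paxyul.
Using Recipe 4, paxyul makes halzin.
halzin and ashgal → brynex (Recipe 7).
brynex and dalmar → brytor (Recipe 1).
renwyn would need rhoval (Recipe 2), but rhoval is never obtained.
halzin: reached.
brytor: reached.
brynex: reached.
Reached: halzin, brytor, and brynex — 3 of the 4.

3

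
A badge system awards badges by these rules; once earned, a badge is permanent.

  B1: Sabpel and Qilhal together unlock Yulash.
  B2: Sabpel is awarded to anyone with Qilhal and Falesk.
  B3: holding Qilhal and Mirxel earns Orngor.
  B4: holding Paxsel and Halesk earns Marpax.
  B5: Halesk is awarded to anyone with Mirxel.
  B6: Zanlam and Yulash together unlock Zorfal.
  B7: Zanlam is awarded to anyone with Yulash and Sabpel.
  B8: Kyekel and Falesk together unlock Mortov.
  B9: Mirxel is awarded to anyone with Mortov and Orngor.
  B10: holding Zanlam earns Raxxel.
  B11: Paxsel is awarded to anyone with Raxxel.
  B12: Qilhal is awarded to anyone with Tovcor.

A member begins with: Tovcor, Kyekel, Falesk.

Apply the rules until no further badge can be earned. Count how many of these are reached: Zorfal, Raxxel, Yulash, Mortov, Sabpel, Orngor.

5

With Tovcor, Qilhal is earned (B12).
With Kyekel and Falesk, Mortov is earned (B8).
With Qilhal and Falesk, Sabpel is earned (B2).
With Sabpel and Qilhal, Yulash is earned (B1).
With Yulash and Sabpel, Zanlam is earned (B7).
With Zanlam and Yulash, Zorfal is earned (B6).
With Zanlam, Raxxel is earned (B10).
Zorfal: reached.
Raxxel: reached.
Yulash: reached.
Mortov: reached.
Sabpel: reached.
Orngor would need Qilhal and Mirxel (B3), but Mirxel is never earned.
Reached: Zorfal, Raxxel, Yulash, Mortov, and Sabpel — 5 of the 6.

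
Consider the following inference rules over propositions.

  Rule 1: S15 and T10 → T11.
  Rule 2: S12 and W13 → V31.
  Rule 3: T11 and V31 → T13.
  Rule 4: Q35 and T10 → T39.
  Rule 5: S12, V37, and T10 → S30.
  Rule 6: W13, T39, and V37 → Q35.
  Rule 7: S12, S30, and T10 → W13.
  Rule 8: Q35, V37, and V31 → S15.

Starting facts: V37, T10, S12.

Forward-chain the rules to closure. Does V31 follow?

From S12, V37, and T10, Rule 5 gives S30.
From S12, S30, and T10, Rule 7 gives W13.
S12 and W13 hold, so V31 follows (Rule 2).

Yes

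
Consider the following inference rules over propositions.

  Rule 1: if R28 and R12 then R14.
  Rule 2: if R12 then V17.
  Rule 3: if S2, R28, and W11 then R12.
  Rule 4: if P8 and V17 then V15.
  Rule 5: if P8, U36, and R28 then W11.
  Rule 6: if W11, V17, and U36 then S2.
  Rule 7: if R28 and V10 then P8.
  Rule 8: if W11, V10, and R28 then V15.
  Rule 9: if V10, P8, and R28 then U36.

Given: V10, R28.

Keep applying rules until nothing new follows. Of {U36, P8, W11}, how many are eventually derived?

3

R28 and V10 hold, so P8 follows (Rule 7).
From V10, P8, and R28, Rule 9 gives U36.
P8, U36, and R28 hold, so W11 follows (Rule 5).
U36: reached.
P8: reached.
W11: reached.
All 3 are reached.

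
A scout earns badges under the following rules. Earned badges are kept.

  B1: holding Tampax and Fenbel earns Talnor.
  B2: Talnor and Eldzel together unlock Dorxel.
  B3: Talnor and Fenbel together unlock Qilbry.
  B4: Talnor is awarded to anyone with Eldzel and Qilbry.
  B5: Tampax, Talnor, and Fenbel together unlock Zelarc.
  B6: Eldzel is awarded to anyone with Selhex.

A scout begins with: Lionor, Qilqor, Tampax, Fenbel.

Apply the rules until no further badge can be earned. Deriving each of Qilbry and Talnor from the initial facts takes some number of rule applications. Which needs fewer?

Talnor: With Tampax and Fenbel, Talnor is earned (B1). [1 rule application]
Qilbry: With Tampax and Fenbel, Talnor is earned (B1). With Talnor and Fenbel, Qilbry is earned (B3). [2 rule applications]
Talnor needs fewer.

Talnor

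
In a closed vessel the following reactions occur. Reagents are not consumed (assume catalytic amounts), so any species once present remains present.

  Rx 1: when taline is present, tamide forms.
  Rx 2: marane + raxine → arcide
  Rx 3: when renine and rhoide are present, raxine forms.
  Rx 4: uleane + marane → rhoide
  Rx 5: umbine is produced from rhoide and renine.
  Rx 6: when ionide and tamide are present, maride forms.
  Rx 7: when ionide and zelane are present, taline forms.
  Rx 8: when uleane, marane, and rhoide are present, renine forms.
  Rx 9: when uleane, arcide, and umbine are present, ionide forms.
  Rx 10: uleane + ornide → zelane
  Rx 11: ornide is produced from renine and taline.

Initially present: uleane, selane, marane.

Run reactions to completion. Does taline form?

taline would need ionide and zelane (Rx 7), but zelane never forms.

No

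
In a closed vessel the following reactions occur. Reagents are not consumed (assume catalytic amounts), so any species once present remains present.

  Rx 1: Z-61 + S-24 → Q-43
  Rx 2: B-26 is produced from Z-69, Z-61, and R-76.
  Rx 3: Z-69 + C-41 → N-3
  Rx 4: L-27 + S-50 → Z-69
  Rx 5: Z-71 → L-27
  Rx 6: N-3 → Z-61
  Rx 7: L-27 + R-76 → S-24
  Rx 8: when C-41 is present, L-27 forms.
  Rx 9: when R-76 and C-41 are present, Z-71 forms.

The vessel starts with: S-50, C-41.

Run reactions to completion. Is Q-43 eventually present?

No

Q-43 would need Z-61 and S-24 (Rx 1), but S-24 never forms.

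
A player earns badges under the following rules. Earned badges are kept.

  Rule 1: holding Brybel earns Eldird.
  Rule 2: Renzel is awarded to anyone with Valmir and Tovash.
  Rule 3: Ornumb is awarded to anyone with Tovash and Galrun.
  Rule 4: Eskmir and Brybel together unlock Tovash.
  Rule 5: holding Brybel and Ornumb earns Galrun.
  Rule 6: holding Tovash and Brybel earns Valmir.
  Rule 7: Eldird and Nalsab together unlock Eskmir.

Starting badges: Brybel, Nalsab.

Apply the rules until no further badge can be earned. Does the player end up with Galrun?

No

Galrun would need Brybel and Ornumb (Rule 5), but Ornumb is never earned.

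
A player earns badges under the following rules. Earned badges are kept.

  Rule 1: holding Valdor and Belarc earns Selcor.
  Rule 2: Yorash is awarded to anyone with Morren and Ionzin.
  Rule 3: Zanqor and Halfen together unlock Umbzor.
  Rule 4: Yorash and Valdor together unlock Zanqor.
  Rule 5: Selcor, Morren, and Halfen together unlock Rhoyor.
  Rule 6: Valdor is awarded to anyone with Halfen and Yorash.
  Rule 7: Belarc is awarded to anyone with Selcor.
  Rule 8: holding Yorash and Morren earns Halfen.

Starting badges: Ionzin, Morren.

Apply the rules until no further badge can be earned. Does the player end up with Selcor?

Selcor would need Valdor and Belarc (Rule 1), but Belarc is never earned.

No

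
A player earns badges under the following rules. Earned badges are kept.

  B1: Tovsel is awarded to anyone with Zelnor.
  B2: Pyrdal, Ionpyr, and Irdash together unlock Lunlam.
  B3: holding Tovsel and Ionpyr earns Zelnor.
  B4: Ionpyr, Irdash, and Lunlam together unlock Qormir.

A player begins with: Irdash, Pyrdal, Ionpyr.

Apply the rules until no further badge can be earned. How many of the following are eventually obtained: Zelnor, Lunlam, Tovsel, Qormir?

2

With Pyrdal, Ionpyr, and Irdash, Lunlam is earned (B2).
With Ionpyr, Irdash, and Lunlam, Qormir is earned (B4).
Zelnor would need Tovsel and Ionpyr (B3), but Tovsel is never earned.
Lunlam: reached.
Tovsel would need Zelnor (B1), but Zelnor is never earned.
Qormir: reached.
Reached: Lunlam and Qormir — 2 of the 4.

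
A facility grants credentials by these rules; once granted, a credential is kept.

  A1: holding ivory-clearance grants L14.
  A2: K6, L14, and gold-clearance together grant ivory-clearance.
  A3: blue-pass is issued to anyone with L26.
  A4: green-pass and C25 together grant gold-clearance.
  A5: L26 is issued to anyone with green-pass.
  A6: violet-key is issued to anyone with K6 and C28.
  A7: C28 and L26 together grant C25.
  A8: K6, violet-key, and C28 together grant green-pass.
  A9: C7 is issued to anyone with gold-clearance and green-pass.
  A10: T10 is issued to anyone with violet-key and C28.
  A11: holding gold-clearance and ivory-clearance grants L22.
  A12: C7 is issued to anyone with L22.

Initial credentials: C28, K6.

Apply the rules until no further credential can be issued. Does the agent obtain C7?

Yes

Holding K6 and C28 grants violet-key (A6).
Holding K6, violet-key, and C28 grants green-pass (A8).
Holding green-pass grants L26 (A5).
Holding C28 and L26 grants C25 (A7).
Holding green-pass and C25 grants gold-clearance (A4).
Holding gold-clearance and green-pass grants C7 (A9).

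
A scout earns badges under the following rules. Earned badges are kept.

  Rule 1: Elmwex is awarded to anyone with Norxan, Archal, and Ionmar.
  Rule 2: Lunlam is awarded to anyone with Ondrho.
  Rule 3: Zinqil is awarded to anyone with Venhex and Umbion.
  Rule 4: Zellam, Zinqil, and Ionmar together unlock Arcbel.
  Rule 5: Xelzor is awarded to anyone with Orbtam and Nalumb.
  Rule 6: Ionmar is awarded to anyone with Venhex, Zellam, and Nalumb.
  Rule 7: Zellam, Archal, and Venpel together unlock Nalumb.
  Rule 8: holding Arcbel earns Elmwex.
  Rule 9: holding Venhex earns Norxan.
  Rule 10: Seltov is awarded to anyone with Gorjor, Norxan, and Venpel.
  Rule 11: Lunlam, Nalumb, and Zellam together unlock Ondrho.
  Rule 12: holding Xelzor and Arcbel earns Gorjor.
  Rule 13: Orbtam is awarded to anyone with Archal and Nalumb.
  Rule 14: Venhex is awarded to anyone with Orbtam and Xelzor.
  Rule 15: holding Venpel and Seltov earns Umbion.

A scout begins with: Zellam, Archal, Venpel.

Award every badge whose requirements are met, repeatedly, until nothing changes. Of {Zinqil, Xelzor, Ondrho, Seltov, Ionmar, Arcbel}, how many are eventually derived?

With Zellam, Archal, and Venpel, Nalumb is earned (Rule 7).
With Archal and Nalumb, Orbtam is earned (Rule 13).
With Orbtam and Nalumb, Xelzor is earned (Rule 5).
With Orbtam and Xelzor, Venhex is earned (Rule 14).
With Venhex, Zellam, and Nalumb, Ionmar is earned (Rule 6).
Zinqil would need Venhex and Umbion (Rule 3), but Umbion is never earned.
Xelzor: reached.
Ondrho would need Lunlam, Nalumb, and Zellam (Rule 11), but Lunlam is never earned.
Seltov would need Gorjor, Norxan, and Venpel (Rule 10), but Gorjor is never earned.
Ionmar: reached.
Arcbel would need Zellam, Zinqil, and Ionmar (Rule 4), but Zinqil is never earned.
Reached: Xelzor and Ionmar — 2 of the 6.

2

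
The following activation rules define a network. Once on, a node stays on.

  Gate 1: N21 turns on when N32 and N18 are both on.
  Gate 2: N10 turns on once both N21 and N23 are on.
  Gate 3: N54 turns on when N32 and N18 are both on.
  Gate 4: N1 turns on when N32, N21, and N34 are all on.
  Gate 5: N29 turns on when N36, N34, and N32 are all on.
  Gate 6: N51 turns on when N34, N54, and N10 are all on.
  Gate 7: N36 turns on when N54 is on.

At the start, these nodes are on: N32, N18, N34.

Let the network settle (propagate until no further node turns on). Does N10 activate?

N10 would need N21 and N23 (Gate 2), but N23 never turns on.

No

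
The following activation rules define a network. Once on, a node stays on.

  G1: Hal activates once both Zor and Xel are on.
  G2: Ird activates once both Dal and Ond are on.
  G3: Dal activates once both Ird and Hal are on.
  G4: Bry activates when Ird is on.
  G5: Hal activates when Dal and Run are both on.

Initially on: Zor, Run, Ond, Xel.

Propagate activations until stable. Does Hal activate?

Yes

G1: Zor and Xel on → Hal on.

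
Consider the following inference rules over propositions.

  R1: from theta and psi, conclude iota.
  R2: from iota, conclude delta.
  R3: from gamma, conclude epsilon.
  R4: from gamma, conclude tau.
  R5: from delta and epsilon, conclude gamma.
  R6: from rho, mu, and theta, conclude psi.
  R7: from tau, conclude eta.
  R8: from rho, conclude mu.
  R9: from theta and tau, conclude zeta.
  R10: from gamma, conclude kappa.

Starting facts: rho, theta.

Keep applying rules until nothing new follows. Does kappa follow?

No

kappa would need gamma (R10), but gamma is never established.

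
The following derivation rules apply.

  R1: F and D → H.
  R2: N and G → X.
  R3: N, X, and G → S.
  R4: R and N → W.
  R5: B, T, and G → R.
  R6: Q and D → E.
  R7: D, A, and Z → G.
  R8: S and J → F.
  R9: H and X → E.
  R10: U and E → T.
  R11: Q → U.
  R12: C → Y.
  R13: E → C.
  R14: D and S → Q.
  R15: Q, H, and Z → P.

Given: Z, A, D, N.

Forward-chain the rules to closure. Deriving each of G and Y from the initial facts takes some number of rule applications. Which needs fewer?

G

G: D, A, and Z hold, so G follows (R7). [1 rule application]
Y: D, A, and Z hold, so G follows (R7). From N and G, R2 gives X. From N, X, and G, R3 gives S. From D and S, R14 gives Q. Q and D hold, so E follows (R6). E holds, so C follows (R13). From C, R12 gives Y. [7 rule applications]
G needs fewer.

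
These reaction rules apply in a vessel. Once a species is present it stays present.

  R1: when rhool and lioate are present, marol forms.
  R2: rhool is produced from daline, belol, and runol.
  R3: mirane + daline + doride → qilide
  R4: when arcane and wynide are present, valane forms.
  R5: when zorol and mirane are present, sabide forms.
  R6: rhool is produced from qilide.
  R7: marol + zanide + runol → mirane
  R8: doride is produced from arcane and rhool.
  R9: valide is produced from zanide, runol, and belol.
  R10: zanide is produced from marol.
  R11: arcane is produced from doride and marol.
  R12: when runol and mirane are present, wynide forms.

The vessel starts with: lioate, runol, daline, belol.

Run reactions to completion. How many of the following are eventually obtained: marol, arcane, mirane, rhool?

3

daline, belol, and runol present → rhool forms (R2).
rhool and lioate present → marol forms (R1).
marol present → zanide forms (R10).
marol, zanide, and runol present → mirane forms (R7).
marol: reached.
arcane would need doride and marol (R11), but doride never forms.
mirane: reached.
rhool: reached.
Reached: marol, mirane, and rhool — 3 of the 4.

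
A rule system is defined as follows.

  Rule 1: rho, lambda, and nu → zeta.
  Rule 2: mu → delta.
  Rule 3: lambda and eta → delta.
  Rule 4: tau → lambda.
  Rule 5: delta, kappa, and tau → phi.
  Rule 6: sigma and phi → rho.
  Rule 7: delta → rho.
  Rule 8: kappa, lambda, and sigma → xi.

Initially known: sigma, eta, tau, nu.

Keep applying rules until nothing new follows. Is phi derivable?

phi would need delta, kappa, and tau (Rule 5), but kappa is never established.

No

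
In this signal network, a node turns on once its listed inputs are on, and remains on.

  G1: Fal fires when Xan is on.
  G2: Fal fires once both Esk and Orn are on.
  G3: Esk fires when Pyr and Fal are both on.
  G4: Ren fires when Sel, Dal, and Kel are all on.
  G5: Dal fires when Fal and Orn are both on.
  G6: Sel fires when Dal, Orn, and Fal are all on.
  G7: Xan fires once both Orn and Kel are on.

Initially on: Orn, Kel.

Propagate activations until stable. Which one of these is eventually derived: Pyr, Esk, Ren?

G7: Orn and Kel on → Xan on.
G1: Xan on → Fal on.
G5: Fal and Orn on → Dal on.
G6: Dal, Orn, and Fal on → Sel on.
G4: Sel, Dal, and Kel on → Ren on.
Esk would need Pyr and Fal (G3), but Pyr never turns on. No rule produces Pyr, and it is not given.

Ren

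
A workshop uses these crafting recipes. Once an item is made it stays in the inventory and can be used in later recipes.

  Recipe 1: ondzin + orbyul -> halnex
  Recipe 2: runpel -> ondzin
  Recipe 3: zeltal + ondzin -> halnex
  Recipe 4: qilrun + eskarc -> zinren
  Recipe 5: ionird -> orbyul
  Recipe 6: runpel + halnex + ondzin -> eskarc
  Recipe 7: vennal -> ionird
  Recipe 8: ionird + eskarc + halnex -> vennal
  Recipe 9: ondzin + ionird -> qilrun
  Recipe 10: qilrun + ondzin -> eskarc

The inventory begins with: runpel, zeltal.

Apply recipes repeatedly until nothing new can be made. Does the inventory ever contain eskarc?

Using Recipe 2, runpel makes ondzin.
Using Recipe 3, zeltal and ondzin make halnex.
Using Recipe 6, runpel, halnex, and ondzin make eskarc.

Yes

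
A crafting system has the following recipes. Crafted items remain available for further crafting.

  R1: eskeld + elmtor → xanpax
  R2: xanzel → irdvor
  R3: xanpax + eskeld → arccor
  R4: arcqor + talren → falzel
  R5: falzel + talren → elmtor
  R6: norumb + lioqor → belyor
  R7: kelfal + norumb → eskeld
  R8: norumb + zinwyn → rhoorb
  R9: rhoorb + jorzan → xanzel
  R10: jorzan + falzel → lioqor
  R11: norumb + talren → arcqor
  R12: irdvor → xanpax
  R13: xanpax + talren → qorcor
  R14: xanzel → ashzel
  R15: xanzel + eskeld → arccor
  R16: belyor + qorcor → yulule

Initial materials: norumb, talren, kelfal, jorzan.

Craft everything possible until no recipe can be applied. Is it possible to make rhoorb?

rhoorb would need norumb and zinwyn (R8), but zinwyn is never obtained.

No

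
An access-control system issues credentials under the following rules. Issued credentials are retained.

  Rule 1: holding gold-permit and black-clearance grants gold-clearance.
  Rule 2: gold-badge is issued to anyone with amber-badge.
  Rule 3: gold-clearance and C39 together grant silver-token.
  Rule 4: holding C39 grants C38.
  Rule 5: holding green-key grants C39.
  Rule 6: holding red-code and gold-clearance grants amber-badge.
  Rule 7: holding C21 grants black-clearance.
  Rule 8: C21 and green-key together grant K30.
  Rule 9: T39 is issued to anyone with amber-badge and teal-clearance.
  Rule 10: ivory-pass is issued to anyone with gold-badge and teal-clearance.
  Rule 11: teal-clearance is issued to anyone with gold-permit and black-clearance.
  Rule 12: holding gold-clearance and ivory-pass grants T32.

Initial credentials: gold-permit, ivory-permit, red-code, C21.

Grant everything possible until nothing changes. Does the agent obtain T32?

Yes

Holding C21 grants black-clearance (Rule 7).
Holding gold-permit and black-clearance grants teal-clearance (Rule 11).
Holding gold-permit and black-clearance grants gold-clearance (Rule 1).
Holding red-code and gold-clearance grants amber-badge (Rule 6).
Holding amber-badge grants gold-badge (Rule 2).
Holding gold-badge and teal-clearance grants ivory-pass (Rule 10).
Holding gold-clearance and ivory-pass grants T32 (Rule 12).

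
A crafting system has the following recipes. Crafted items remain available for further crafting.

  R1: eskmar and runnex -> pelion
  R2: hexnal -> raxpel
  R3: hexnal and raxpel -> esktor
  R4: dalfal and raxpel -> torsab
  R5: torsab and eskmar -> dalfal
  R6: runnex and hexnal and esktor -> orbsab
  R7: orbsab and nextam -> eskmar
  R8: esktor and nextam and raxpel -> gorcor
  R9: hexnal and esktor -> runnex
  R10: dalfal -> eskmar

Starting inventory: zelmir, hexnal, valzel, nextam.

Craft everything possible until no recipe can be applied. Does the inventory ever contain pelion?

Yes

Using R2, hexnal makes raxpel.
hexnal and raxpel -> esktor (R3).
hexnal and esktor -> runnex (R9).
runnex and hexnal and esktor -> orbsab (R6).
Using R7, orbsab and nextam make eskmar.
eskmar and runnex -> pelion (R1).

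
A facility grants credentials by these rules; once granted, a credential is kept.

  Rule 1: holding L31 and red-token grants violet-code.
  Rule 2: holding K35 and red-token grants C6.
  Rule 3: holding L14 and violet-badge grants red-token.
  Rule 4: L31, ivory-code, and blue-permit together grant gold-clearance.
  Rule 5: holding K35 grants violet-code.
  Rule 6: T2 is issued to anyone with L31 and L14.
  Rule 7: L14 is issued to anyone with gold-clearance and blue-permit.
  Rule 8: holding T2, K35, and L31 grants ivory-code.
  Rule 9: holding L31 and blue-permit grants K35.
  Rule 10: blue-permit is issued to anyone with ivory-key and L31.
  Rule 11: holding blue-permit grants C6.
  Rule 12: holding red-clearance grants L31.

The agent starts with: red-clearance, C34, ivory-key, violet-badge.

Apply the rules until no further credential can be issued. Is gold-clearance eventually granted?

gold-clearance would need L31, ivory-code, and blue-permit (Rule 4), but ivory-code is never granted.

No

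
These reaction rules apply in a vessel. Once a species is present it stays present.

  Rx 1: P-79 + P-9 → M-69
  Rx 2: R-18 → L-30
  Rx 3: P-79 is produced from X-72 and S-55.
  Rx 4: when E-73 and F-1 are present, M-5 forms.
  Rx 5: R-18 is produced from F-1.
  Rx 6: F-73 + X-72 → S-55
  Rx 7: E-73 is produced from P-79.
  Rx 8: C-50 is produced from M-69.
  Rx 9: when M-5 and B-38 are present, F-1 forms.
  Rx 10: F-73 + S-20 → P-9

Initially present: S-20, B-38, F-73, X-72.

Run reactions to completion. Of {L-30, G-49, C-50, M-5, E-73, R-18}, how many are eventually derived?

2

F-73 and S-20 present → P-9 forms (Rx 10).
F-73 and X-72 present → S-55 forms (Rx 6).
X-72 and S-55 present → P-79 forms (Rx 3).
P-79 present → E-73 forms (Rx 7).
P-79 and P-9 present → M-69 forms (Rx 1).
M-69 present → C-50 forms (Rx 8).
L-30 would need R-18 (Rx 2), but R-18 never forms.
No rule produces G-49, and it is not given.
C-50: reached.
M-5 would need E-73 and F-1 (Rx 4), but F-1 never forms.
E-73: reached.
R-18 would need F-1 (Rx 5), but F-1 never forms.
Reached: C-50 and E-73 — 2 of the 6.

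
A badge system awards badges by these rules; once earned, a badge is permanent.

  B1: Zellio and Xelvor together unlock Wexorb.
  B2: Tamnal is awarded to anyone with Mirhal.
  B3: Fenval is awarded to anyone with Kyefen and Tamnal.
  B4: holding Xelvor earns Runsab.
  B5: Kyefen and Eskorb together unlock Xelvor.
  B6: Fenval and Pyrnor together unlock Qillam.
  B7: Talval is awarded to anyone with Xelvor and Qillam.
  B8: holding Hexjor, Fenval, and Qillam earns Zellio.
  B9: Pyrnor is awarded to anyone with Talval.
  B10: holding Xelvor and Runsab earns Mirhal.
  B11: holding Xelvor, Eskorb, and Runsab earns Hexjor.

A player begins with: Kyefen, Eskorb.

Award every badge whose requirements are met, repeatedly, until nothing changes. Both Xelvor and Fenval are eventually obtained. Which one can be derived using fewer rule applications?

Xelvor

Xelvor: With Kyefen and Eskorb, Xelvor is earned (B5). [1 rule application]
Fenval: With Kyefen and Eskorb, Xelvor is earned (B5). With Xelvor, Runsab is earned (B4). With Xelvor and Runsab, Mirhal is earned (B10). With Mirhal, Tamnal is earned (B2). With Kyefen and Tamnal, Fenval is earned (B3). [5 rule applications]
Xelvor needs fewer.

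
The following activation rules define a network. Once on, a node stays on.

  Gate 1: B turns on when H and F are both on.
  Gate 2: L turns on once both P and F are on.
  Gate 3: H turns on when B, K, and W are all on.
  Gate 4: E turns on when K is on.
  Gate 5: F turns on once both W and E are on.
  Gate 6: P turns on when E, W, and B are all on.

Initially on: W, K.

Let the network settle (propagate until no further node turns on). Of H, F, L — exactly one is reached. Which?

F

Gate 4: K on → E on.
Gate 5: W and E on → F on.
H would need B, K, and W (Gate 3), but B never turns on. L would need P and F (Gate 2), but P never turns on.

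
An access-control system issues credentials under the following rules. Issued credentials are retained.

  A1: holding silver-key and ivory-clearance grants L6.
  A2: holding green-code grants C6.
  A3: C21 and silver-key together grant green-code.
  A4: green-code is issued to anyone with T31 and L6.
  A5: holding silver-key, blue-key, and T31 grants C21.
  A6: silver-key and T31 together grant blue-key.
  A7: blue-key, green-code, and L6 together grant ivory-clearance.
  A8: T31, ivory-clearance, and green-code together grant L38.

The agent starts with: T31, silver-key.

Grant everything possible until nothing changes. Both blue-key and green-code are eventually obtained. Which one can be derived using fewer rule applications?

blue-key: Holding silver-key and T31 grants blue-key (A6). [1 rule application]
green-code: Holding silver-key and T31 grants blue-key (A6). Holding silver-key, blue-key, and T31 grants C21 (A5). Holding C21 and silver-key grants green-code (A3). [3 rule applications]
blue-key needs fewer.

blue-key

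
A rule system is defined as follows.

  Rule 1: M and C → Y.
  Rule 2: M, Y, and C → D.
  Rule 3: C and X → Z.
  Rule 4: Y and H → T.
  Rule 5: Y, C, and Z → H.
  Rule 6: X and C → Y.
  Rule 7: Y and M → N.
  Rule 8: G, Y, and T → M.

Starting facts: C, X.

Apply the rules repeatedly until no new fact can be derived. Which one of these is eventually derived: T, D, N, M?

T

C and X hold, so Z follows (Rule 3).
X and C hold, so Y follows (Rule 6).
From Y, C, and Z, Rule 5 gives H.
Y and H hold, so T follows (Rule 4).
N would need Y and M (Rule 7), but M is never established. M would need G, Y, and T (Rule 8), but G is never established. D would need M, Y, and C (Rule 2), but M is never established.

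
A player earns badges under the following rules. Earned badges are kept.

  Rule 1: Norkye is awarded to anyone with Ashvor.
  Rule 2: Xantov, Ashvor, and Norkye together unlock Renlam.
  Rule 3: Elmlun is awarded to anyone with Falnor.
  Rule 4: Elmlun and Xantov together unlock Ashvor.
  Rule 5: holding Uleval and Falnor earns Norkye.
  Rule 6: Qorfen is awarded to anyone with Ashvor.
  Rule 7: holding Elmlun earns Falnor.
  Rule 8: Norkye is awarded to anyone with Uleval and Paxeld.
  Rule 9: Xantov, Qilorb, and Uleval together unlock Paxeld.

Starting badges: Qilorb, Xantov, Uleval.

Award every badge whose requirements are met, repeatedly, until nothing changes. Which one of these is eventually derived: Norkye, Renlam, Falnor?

With Xantov, Qilorb, and Uleval, Paxeld is earned (Rule 9).
With Uleval and Paxeld, Norkye is earned (Rule 8).
Renlam would need Xantov, Ashvor, and Norkye (Rule 2), but Ashvor is never earned. Falnor would need Elmlun (Rule 7), but Elmlun is never earned.

Norkye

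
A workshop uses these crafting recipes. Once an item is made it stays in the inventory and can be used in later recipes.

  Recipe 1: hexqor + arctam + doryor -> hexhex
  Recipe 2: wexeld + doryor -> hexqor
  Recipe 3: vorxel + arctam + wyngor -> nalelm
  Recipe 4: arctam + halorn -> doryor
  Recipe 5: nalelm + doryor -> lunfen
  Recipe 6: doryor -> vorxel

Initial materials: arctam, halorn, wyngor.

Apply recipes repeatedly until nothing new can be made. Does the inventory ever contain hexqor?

No

hexqor would need wexeld and doryor (Recipe 2), but wexeld is never obtained.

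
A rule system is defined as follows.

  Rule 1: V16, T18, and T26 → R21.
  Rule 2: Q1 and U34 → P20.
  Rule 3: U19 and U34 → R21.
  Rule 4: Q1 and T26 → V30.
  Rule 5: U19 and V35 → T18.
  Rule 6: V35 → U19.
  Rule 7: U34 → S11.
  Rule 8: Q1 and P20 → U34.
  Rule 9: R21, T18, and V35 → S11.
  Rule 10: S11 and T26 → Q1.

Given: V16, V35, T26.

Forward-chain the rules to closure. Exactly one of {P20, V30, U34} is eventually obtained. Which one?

V35 holds, so U19 follows (Rule 6).
From U19 and V35, Rule 5 gives T18.
From V16, T18, and T26, Rule 1 gives R21.
R21, T18, and V35 hold, so S11 follows (Rule 9).
S11 and T26 hold, so Q1 follows (Rule 10).
From Q1 and T26, Rule 4 gives V30.
P20 would need Q1 and U34 (Rule 2), but U34 is never established. U34 would need Q1 and P20 (Rule 8), but P20 is never established.

V30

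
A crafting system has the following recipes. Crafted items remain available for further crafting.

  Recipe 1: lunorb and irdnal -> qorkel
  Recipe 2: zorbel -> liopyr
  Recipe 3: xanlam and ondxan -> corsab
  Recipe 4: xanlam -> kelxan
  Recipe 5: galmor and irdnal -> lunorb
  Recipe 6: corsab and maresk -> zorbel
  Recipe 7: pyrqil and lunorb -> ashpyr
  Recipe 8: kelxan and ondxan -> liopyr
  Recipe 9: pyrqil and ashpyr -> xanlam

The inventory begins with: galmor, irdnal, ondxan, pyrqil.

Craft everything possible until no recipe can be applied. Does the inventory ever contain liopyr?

Using Recipe 5, galmor and irdnal make lunorb.
Using Recipe 7, pyrqil and lunorb make ashpyr.
Using Recipe 9, pyrqil and ashpyr make xanlam.
Using Recipe 4, xanlam makes kelxan.
Using Recipe 8, kelxan and ondxan make liopyr.

Yes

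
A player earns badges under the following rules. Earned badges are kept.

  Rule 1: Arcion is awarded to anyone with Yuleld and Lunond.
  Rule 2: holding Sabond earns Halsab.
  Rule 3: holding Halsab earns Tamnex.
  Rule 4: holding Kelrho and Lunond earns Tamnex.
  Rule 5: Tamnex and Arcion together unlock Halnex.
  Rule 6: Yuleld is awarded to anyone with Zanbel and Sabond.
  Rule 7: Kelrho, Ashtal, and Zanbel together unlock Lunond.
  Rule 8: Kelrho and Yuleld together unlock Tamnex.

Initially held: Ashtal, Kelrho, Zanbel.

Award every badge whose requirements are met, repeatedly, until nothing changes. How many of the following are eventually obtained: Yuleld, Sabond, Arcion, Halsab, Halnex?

Yuleld would need Zanbel and Sabond (Rule 6), but Sabond is never earned.
No rule produces Sabond, and it is not given.
Arcion would need Yuleld and Lunond (Rule 1), but Yuleld is never earned.
Halsab would need Sabond (Rule 2), but Sabond is never earned.
Halnex would need Tamnex and Arcion (Rule 5), but Arcion is never earned.
None of the 5 are reached.

0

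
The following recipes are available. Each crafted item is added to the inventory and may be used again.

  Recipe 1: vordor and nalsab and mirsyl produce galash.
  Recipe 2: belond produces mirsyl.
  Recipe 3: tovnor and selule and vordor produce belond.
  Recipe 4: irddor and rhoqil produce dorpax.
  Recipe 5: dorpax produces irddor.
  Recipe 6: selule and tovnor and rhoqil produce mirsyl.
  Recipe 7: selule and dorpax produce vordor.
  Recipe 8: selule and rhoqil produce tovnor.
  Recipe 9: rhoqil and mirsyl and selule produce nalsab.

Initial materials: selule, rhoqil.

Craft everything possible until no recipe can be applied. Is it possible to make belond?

No

belond would need tovnor, selule, and vordor (Recipe 3), but vordor is never obtained.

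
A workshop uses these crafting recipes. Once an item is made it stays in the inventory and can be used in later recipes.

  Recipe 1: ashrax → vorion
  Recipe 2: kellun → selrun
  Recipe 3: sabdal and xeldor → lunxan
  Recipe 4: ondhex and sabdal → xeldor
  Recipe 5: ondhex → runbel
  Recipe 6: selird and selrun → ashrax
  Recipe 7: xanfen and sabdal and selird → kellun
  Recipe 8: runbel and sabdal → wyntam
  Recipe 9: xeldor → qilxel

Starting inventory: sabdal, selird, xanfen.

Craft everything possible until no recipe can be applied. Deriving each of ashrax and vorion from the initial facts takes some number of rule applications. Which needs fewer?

ashrax: Using Recipe 7, xanfen, sabdal, and selird make kellun. kellun → selrun (Recipe 2). Using Recipe 6, selird and selrun make ashrax. [3 rule applications]
vorion: Using Recipe 7, xanfen, sabdal, and selird make kellun. kellun → selrun (Recipe 2). Using Recipe 6, selird and selrun make ashrax. Using Recipe 1, ashrax makes vorion. [4 rule applications]
ashrax needs fewer.

ashrax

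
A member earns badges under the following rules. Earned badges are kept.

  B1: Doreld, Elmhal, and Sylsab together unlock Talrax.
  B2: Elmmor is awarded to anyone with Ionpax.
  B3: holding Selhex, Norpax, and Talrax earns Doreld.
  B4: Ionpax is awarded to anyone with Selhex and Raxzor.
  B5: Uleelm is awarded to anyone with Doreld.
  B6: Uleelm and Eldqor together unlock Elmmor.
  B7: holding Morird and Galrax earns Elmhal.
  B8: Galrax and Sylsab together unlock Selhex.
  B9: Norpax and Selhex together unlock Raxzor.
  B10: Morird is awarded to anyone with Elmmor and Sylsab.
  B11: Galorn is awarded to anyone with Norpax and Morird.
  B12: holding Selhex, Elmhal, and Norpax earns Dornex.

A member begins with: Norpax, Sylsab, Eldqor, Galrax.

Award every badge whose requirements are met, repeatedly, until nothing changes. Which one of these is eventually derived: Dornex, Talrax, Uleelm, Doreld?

Dornex

With Galrax and Sylsab, Selhex is earned (B8).
With Norpax and Selhex, Raxzor is earned (B9).
With Selhex and Raxzor, Ionpax is earned (B4).
With Ionpax, Elmmor is earned (B2).
With Elmmor and Sylsab, Morird is earned (B10).
With Morird and Galrax, Elmhal is earned (B7).
With Selhex, Elmhal, and Norpax, Dornex is earned (B12).
Talrax would need Doreld, Elmhal, and Sylsab (B1), but Doreld is never earned. Uleelm would need Doreld (B5), but Doreld is never earned. Doreld would need Selhex, Norpax, and Talrax (B3), but Talrax is never earned.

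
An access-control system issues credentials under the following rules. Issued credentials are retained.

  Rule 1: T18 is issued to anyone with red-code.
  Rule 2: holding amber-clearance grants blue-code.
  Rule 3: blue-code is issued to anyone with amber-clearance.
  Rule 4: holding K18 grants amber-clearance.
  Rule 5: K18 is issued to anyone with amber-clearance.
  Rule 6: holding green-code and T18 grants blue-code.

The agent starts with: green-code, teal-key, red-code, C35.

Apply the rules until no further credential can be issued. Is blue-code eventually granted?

Yes

Holding red-code grants T18 (Rule 1).
Holding green-code and T18 grants blue-code (Rule 6).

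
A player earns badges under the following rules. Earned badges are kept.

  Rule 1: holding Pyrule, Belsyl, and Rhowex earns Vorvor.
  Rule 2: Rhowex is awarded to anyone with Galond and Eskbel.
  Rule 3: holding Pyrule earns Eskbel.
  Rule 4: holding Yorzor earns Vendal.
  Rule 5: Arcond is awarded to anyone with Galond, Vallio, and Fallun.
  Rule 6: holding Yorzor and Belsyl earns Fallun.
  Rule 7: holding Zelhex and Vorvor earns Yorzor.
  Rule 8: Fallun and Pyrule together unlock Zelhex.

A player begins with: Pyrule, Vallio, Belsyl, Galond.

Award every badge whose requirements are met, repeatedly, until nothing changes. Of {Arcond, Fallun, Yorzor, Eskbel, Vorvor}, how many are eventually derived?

With Pyrule, Eskbel is earned (Rule 3).
With Galond and Eskbel, Rhowex is earned (Rule 2).
With Pyrule, Belsyl, and Rhowex, Vorvor is earned (Rule 1).
Arcond would need Galond, Vallio, and Fallun (Rule 5), but Fallun is never earned.
Fallun would need Yorzor and Belsyl (Rule 6), but Yorzor is never earned.
Yorzor would need Zelhex and Vorvor (Rule 7), but Zelhex is never earned.
Eskbel: reached.
Vorvor: reached.
Reached: Eskbel and Vorvor — 2 of the 5.

2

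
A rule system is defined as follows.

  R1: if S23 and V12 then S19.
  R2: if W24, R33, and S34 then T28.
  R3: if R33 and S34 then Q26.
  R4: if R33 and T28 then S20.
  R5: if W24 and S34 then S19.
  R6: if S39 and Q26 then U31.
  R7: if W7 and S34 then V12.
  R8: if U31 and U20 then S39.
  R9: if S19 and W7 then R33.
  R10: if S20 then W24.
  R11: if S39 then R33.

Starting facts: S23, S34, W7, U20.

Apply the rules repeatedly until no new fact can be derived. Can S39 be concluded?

No

S39 would need U31 and U20 (R8), but U31 is never established.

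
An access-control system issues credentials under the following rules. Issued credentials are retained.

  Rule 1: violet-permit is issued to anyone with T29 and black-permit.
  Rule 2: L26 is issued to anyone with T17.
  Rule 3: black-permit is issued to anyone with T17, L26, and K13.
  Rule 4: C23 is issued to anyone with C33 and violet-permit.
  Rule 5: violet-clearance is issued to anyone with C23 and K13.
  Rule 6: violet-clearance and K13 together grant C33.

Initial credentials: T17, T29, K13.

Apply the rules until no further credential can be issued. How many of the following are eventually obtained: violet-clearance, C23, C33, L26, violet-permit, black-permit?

3

Holding T17 grants L26 (Rule 2).
Holding T17, L26, and K13 grants black-permit (Rule 3).
Holding T29 and black-permit grants violet-permit (Rule 1).
violet-clearance would need C23 and K13 (Rule 5), but C23 is never granted.
C23 would need C33 and violet-permit (Rule 4), but C33 is never granted.
C33 would need violet-clearance and K13 (Rule 6), but violet-clearance is never granted.
L26: reached.
violet-permit: reached.
black-permit: reached.
Reached: L26, violet-permit, and black-permit — 3 of the 6.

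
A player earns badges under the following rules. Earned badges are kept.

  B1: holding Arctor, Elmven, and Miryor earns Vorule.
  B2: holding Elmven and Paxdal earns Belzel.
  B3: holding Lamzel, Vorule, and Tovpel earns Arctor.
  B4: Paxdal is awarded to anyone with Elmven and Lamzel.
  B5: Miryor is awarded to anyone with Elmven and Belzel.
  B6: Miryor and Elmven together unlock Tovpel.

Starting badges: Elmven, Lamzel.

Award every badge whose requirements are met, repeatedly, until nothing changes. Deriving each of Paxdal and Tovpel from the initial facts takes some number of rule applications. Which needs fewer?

Paxdal: With Elmven and Lamzel, Paxdal is earned (B4). [1 rule application]
Tovpel: With Elmven and Lamzel, Paxdal is earned (B4). With Elmven and Paxdal, Belzel is earned (B2). With Elmven and Belzel, Miryor is earned (B5). With Miryor and Elmven, Tovpel is earned (B6). [4 rule applications]
Paxdal needs fewer.

Paxdal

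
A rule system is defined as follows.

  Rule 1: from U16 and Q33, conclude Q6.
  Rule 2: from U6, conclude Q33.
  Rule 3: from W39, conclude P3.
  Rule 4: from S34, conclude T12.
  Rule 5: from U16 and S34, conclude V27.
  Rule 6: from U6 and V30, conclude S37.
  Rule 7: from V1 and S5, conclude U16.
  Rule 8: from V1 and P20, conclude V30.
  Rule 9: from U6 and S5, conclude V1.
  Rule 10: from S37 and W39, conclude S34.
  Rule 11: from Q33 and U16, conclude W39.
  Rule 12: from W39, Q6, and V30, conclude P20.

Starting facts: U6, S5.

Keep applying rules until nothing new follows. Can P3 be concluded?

Yes

From U6 and S5, Rule 9 gives V1.
U6 holds, so Q33 follows (Rule 2).
V1 and S5 hold, so U16 follows (Rule 7).
From Q33 and U16, Rule 11 gives W39.
W39 holds, so P3 follows (Rule 3).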